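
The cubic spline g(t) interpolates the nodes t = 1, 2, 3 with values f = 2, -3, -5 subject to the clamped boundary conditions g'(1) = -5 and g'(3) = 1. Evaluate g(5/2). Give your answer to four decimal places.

-4.6563

Write M_i for g''(x_i). With h_i = 1, 1 and divided differences Δ_i = -5, -2, the continuity of g' gives the tridiagonal system
  1·M_0 + 4·M_1 + 1·M_2 = 6(Δ_1 - Δ_0) = 18
Clamped end conditions give two more equations: 2h_0·M_0 + h_0·M_1 = 6(Δ_0 - g'(1)) = 0 and h_1·M_1 + 2h_1·M_2 = 6(g'(3) - Δ_1) = 18.
Solving: M_0 = -3/2, M_1 = 3, M_2 = 15/2.
On [2, 3], g(t) = -3 - 17/4·(t - 2) + 3/2·(t - 2)² + 3/4·(t - 2)³.
With (t - 2) = 1/2: g(5/2) = -149/32.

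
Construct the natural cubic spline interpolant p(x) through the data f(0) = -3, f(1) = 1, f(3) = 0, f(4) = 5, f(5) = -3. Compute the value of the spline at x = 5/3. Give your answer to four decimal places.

0.3837

Put M_i = p'' at the i-th knot. Here h = (1, 2, 1, 1) and Δ = (4, -1/2, 5, -8), so the interior equations h_(i-1)·M_(i-1) + 2(h_(i-1)+h_i)·M_i + h_i·M_(i+1) = 6(Δ_i − Δ_(i-1)) read
  1·M_0 + 6·M_1 + 2·M_2 = 6(Δ_1 - Δ_0) = -27
  2·M_1 + 6·M_2 + 1·M_3 = 6(Δ_2 - Δ_1) = 33
  1·M_2 + 4·M_3 + 1·M_4 = 6(Δ_3 - Δ_2) = -78
Natural end conditions: M_0 = M_4 = 0.
Solving the tridiagonal system: M_0 = 0, M_1 = -1041/122, M_2 = 738/61, M_3 = -1374/61, M_4 = 0.
On [1, 3], p(x) = 1 + 141/122·(x - 1) - 1041/244·(x - 1)² + 839/488·(x - 1)³.
With (x - 1) = 2/3: p(5/3) = 632/1647.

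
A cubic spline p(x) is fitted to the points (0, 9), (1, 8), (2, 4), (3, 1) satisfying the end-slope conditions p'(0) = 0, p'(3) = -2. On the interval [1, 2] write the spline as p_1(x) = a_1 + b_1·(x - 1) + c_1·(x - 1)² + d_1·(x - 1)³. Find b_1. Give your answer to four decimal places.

Let σ_i = p''(x_i). Step sizes h_i = 1, 1, 1; slopes of the chords Δ_i = (y_(i+1) - y_i)/h_i = -1, -4, -3.
  1·σ_0 + 4·σ_1 + 1·σ_2 = 6(Δ_1 - Δ_0) = -18
  1·σ_1 + 4·σ_2 + 1·σ_3 = 6(Δ_2 - Δ_1) = 6
Clamped end conditions give two more equations: 2h_0·σ_0 + h_0·σ_1 = 6(Δ_0 - p'(0)) = -6 and h_2·σ_2 + 2h_2·σ_3 = 6(p'(3) - Δ_2) = 6.
Forward elimination and back-substitution give σ_0 = -8/15, σ_1 = -74/15, σ_2 = 34/15, σ_3 = 28/15.
On [1, 2], with p_1(x) = a_1 + b_1·(x - 1) + c_1·(x - 1)² + d_1·(x - 1)³: c_1 = σ_1/2 = -37/15, d_1 = (σ_2 - σ_1)/(6h_1) = 6/5, b_1 = Δ_1 - h_1(2σ_1 + σ_2)/6 = -41/15.

-2.7333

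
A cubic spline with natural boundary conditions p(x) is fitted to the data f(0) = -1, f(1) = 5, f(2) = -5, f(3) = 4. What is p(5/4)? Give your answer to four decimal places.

With M_i denoting the second derivative at x_i, h_i = 1, 1, 1, and Δ_i = (y_(i+1) − y_i)/h_i = 6, -10, 9:
  1·M_0 + 4·M_1 + 1·M_2 = 6(Δ_1 - Δ_0) = -96
  1·M_1 + 4·M_2 + 1·M_3 = 6(Δ_2 - Δ_1) = 114
Natural end conditions: M_0 = M_3 = 0.
Solving: M_0 = 0, M_1 = -166/5, M_2 = 184/5, M_3 = 0.
On [1, 2], p(x) = 5 - 76/15·(x - 1) - 83/5·(x - 1)² + 35/3·(x - 1)³.
With (x - 1) = 1/4: p(5/4) = 921/320.

2.8781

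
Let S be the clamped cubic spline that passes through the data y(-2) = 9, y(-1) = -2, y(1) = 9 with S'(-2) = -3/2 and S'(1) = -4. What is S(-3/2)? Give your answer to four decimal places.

4.1979

With M_i denoting the second derivative at x_i, h_i = 1, 2, and Δ_i = (y_(i+1) − y_i)/h_i = -11, 11/2:
  1·M_0 + 6·M_1 + 2·M_2 = 6(Δ_1 - Δ_0) = 99
Clamped end conditions give two more equations: 2h_0·M_0 + h_0·M_1 = 6(Δ_0 - S'(-2)) = -57 and h_1·M_1 + 2h_1·M_2 = 6(S'(1) - Δ_1) = -57.
Solving the tridiagonal system: M_0 = -275/6, M_1 = 104/3, M_2 = -379/12.
On [-2, -1], S(x) = 9 - 3/2·(x + 2) - 275/12·(x + 2)² + 161/12·(x + 2)³.
With (x + 2) = 1/2: S(-3/2) = 403/96.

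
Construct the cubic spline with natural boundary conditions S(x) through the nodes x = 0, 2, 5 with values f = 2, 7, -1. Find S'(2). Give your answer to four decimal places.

Let m_i = S''(x_i). Step sizes h_i = 2, 3; slopes of the chords Δ_i = (y_(i+1) - y_i)/h_i = 5/2, -8/3.
  2·m_0 + 10·m_1 + 3·m_2 = 6(Δ_1 - Δ_0) = -31
Natural end conditions: m_0 = m_2 = 0.
Forward elimination and back-substitution give m_0 = 0, m_1 = -31/10, m_2 = 0.
On [2, 5], S'(x) = b_1 + 2c_1·(x - 2) + 3d_1·(x - 2)² with b_1 = Δ_1 - h_1(2m_1 + m_2)/6 = 13/30, c_1 = m_1/2 = -31/20, d_1 = (m_2 - m_1)/(6h_1) = 31/180. So S'(2) = 13/30.

0.4333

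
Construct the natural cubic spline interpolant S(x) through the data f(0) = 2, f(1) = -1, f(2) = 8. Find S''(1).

Write m_i for S''(x_i). With h_i = 1, 1 and divided differences Δ_i = -3, 9, the continuity of S' gives the tridiagonal system
  1·m_0 + 4·m_1 + 1·m_2 = 6(Δ_1 - Δ_0) = 72
Natural end conditions: m_0 = m_2 = 0.
Hence m_0 = 0, m_1 = 18, m_2 = 0.

18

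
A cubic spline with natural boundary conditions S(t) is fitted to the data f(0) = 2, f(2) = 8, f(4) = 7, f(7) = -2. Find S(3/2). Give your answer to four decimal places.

7.0181

Put M_i = S'' at the i-th knot. Here h = (2, 2, 3) and Δ = (3, -1/2, -3), so the interior equations h_(i-1)·M_(i-1) + 2(h_(i-1)+h_i)·M_i + h_i·M_(i+1) = 6(Δ_i − Δ_(i-1)) read
  2·M_0 + 8·M_1 + 2·M_2 = 6(Δ_1 - Δ_0) = -21
  2·M_1 + 10·M_2 + 3·M_3 = 6(Δ_2 - Δ_1) = -15
Natural end conditions: M_0 = M_3 = 0.
Forward elimination and back-substitution give M_0 = 0, M_1 = -45/19, M_2 = -39/38, M_3 = 0.
On [0, 2], S(t) = 2 + 72/19·t + 0·t² - 15/76·t³.
With t = 3/2: S(3/2) = 4267/608.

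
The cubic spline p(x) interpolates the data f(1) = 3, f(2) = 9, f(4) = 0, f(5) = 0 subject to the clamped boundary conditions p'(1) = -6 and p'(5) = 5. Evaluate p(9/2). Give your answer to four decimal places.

-1.2518

Put M_i = p'' at the i-th knot. Here h = (1, 2, 1) and Δ = (6, -9/2, 0), so the interior equations h_(i-1)·M_(i-1) + 2(h_(i-1)+h_i)·M_i + h_i·M_(i+1) = 6(Δ_i − Δ_(i-1)) read
  1·M_0 + 6·M_1 + 2·M_2 = 6(Δ_1 - Δ_0) = -63
  2·M_1 + 6·M_2 + 1·M_3 = 6(Δ_2 - Δ_1) = 27
Clamped end conditions give two more equations: 2h_0·M_0 + h_0·M_1 = 6(Δ_0 - p'(1)) = 72 and h_2·M_2 + 2h_2·M_3 = 6(p'(5) - Δ_2) = 30.
Solving: M_0 = 1639/35, M_1 = -758/35, M_2 = 352/35, M_3 = 349/35.
On [4, 5], p(x) = 0 - 351/70·(x - 4) + 176/35·(x - 4)² - 1/70·(x - 4)³.
With (x - 4) = 1/2: p(9/2) = -701/560.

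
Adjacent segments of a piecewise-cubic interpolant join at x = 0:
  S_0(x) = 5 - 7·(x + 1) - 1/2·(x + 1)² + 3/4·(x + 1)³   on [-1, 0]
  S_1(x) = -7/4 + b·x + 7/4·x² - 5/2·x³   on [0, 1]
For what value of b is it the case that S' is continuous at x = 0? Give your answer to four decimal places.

-5.7500

S_0'(x) = -7 - 1·(x + 1) + 9/4·(x + 1)², so S_0'(0) = -23/4. On the right, S_1'(0) = b, so b = -23/4.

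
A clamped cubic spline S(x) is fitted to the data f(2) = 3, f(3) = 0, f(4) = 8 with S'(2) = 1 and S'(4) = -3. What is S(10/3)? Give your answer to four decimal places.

2.9259

Put σ_i = S'' at the i-th knot. Here h = (1, 1) and Δ = (-3, 8), so the interior equations h_(i-1)·σ_(i-1) + 2(h_(i-1)+h_i)·σ_i + h_i·σ_(i+1) = 6(Δ_i − Δ_(i-1)) read
  1·σ_0 + 4·σ_1 + 1·σ_2 = 6(Δ_1 - Δ_0) = 66
Clamped end conditions give two more equations: 2h_0·σ_0 + h_0·σ_1 = 6(Δ_0 - S'(2)) = -24 and h_1·σ_1 + 2h_1·σ_2 = 6(S'(4) - Δ_1) = -66.
Hence σ_0 = -61/2, σ_1 = 37, σ_2 = -103/2.
On [3, 4], S(x) = 0 + 17/4·(x - 3) + 37/2·(x - 3)² - 59/4·(x - 3)³.
With (x - 3) = 1/3: S(10/3) = 79/27.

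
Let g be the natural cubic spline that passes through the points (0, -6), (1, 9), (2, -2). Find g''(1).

Let m_i = g''(x_i). Step sizes h_i = 1, 1; slopes of the chords Δ_i = (y_(i+1) - y_i)/h_i = 15, -11.
  1·m_0 + 4·m_1 + 1·m_2 = 6(Δ_1 - Δ_0) = -156
Natural end conditions: m_0 = m_2 = 0.
Forward elimination and back-substitution give m_0 = 0, m_1 = -39, m_2 = 0.

-39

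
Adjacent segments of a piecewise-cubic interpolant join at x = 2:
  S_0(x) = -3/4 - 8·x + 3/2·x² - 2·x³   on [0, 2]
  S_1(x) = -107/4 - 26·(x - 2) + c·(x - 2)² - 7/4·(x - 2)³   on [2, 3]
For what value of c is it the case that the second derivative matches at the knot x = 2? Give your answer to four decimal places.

S_0''(x) = 3 - 12·x, so S_0''(2) = -21. On the right, S_1''(2) = 2c, so c = -21/2.

-10.5000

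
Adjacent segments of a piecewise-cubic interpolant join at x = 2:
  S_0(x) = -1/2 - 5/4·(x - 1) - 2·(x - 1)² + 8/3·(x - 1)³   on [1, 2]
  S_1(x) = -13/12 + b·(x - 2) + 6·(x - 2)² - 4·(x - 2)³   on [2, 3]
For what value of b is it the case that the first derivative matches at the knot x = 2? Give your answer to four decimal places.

S_0'(x) = -5/4 - 4·(x - 1) + 8·(x - 1)², so S_0'(2) = 11/4. On the right, S_1'(2) = b, so b = 11/4.

2.7500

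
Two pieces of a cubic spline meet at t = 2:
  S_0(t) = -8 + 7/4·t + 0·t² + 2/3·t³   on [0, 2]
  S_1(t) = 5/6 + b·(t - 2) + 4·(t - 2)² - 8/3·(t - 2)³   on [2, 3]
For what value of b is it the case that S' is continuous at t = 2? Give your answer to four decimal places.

S_0'(t) = 7/4 + 0·t + 2·t², so S_0'(2) = 39/4. On the right, S_1'(2) = b, so b = 39/4.

9.7500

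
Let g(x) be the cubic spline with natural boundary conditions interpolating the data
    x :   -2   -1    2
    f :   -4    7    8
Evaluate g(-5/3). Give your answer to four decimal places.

0.0617

Put M_i = g'' at the i-th knot. Here h = (1, 3) and Δ = (11, 1/3), so the interior equations h_(i-1)·M_(i-1) + 2(h_(i-1)+h_i)·M_i + h_i·M_(i+1) = 6(Δ_i − Δ_(i-1)) read
  1·M_0 + 8·M_1 + 3·M_2 = 6(Δ_1 - Δ_0) = -64
Natural end conditions: M_0 = M_2 = 0.
Forward elimination and back-substitution give M_0 = 0, M_1 = -8, M_2 = 0.
On [-2, -1], g(x) = -4 + 37/3·(x + 2) + 0·(x + 2)² - 4/3·(x + 2)³.
With (x + 2) = 1/3: g(-5/3) = 5/81.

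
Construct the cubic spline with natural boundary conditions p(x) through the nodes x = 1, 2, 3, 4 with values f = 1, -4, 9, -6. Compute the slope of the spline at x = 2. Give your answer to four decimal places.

Let M_i = p''(x_i). Step sizes h_i = 1, 1, 1; slopes of the chords Δ_i = (y_(i+1) - y_i)/h_i = -5, 13, -15.
  1·M_0 + 4·M_1 + 1·M_2 = 6(Δ_1 - Δ_0) = 108
  1·M_1 + 4·M_2 + 1·M_3 = 6(Δ_2 - Δ_1) = -168
Natural end conditions: M_0 = M_3 = 0.
Hence M_0 = 0, M_1 = 40, M_2 = -52, M_3 = 0.
On [2, 3], p'(x) = b_1 + 2c_1·(x - 2) + 3d_1·(x - 2)² with b_1 = Δ_1 - h_1(2M_1 + M_2)/6 = 25/3, c_1 = M_1/2 = 20, d_1 = (M_2 - M_1)/(6h_1) = -46/3. So p'(2) = 25/3.

8.3333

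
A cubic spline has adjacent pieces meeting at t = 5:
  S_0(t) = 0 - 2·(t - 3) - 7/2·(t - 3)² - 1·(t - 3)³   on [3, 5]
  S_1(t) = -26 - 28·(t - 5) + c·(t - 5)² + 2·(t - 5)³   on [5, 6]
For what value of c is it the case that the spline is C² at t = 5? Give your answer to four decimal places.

S_0''(t) = -7 - 6·(t - 3), so S_0''(5) = -19. On the right, S_1''(5) = 2c, so c = -19/2.

-9.5000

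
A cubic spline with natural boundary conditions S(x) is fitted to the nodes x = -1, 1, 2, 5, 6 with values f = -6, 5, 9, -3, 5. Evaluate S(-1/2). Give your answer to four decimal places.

Write m_i for S''(x_i). With h_i = 2, 1, 3, 1 and divided differences Δ_i = 11/2, 4, -4, 8, the continuity of S' gives the tridiagonal system
  2·m_0 + 6·m_1 + 1·m_2 = 6(Δ_1 - Δ_0) = -9
  1·m_1 + 8·m_2 + 3·m_3 = 6(Δ_2 - Δ_1) = -48
  3·m_2 + 8·m_3 + 1·m_4 = 6(Δ_3 - Δ_2) = 72
Natural end conditions: m_0 = m_4 = 0.
Solving: m_0 = 0, m_1 = 15/46, m_2 = -252/23, m_3 = 603/46, m_4 = 0.
On [-1, 1], S(x) = -6 + 124/23·(x + 1) + 0·(x + 1)² + 5/184·(x + 1)³.
With (x + 1) = 1/2: S(-1/2) = -4859/1472.

-3.3010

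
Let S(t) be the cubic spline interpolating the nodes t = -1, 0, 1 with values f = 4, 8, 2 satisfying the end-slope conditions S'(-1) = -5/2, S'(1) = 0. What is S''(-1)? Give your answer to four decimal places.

35.7500

Let σ_i = S''(x_i). Step sizes h_i = 1, 1; slopes of the chords Δ_i = (y_(i+1) - y_i)/h_i = 4, -6.
  1·σ_0 + 4·σ_1 + 1·σ_2 = 6(Δ_1 - Δ_0) = -60
Clamped end conditions give two more equations: 2h_0·σ_0 + h_0·σ_1 = 6(Δ_0 - S'(-1)) = 39 and h_1·σ_1 + 2h_1·σ_2 = 6(S'(1) - Δ_1) = 36.
Forward elimination and back-substitution give σ_0 = 143/4, σ_1 = -65/2, σ_2 = 137/4.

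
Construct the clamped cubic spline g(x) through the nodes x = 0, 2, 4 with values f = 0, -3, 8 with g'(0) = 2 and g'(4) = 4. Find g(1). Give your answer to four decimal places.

-1.3750

With M_i denoting the second derivative at x_i, h_i = 2, 2, and Δ_i = (y_(i+1) − y_i)/h_i = -3/2, 11/2:
  2·M_0 + 8·M_1 + 2·M_2 = 6(Δ_1 - Δ_0) = 42
Clamped end conditions give two more equations: 2h_0·M_0 + h_0·M_1 = 6(Δ_0 - g'(0)) = -21 and h_1·M_1 + 2h_1·M_2 = 6(g'(4) - Δ_1) = -9.
Solving the tridiagonal system: M_0 = -10, M_1 = 19/2, M_2 = -7.
On [0, 2], g(x) = 0 + 2·x - 5·x² + 13/8·x³.
With x = 1: g(1) = -11/8.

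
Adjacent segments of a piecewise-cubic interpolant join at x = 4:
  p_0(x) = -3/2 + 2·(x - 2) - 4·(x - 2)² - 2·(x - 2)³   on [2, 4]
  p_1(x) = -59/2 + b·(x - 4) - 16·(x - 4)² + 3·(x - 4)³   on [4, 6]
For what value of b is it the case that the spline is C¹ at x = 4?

p_0'(x) = 2 - 8·(x - 2) - 6·(x - 2)², so p_0'(4) = -38. On the right, p_1'(4) = b, so b = -38.

-38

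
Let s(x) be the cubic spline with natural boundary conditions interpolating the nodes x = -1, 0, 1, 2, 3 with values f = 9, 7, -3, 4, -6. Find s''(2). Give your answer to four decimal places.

With M_i denoting the second derivative at x_i, h_i = 1, 1, 1, 1, and Δ_i = (y_(i+1) − y_i)/h_i = -2, -10, 7, -10:
  1·M_0 + 4·M_1 + 1·M_2 = 6(Δ_1 - Δ_0) = -48
  1·M_1 + 4·M_2 + 1·M_3 = 6(Δ_2 - Δ_1) = 102
  1·M_2 + 4·M_3 + 1·M_4 = 6(Δ_3 - Δ_2) = -102
Natural end conditions: M_0 = M_4 = 0.
Hence M_0 = 0, M_1 = -615/28, M_2 = 279/7, M_3 = -993/28, M_4 = 0.

-35.4643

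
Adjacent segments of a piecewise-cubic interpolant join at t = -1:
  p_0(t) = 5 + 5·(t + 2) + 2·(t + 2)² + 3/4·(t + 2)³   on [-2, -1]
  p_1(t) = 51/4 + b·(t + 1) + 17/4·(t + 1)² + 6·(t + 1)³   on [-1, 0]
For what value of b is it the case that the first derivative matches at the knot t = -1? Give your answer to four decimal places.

11.2500

p_0'(t) = 5 + 4·(t + 2) + 9/4·(t + 2)², so p_0'(-1) = 45/4. On the right, p_1'(-1) = b, so b = 45/4.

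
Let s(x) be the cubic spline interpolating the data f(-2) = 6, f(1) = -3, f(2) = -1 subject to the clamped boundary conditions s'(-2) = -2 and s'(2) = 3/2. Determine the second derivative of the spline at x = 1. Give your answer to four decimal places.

5.7500

Write M_i for s''(x_i). With h_i = 3, 1 and divided differences Δ_i = -3, 2, the continuity of s' gives the tridiagonal system
  3·M_0 + 8·M_1 + 1·M_2 = 6(Δ_1 - Δ_0) = 30
Clamped end conditions give two more equations: 2h_0·M_0 + h_0·M_1 = 6(Δ_0 - s'(-2)) = -6 and h_1·M_1 + 2h_1·M_2 = 6(s'(2) - Δ_1) = -3.
Forward elimination and back-substitution give M_0 = -31/8, M_1 = 23/4, M_2 = -35/8.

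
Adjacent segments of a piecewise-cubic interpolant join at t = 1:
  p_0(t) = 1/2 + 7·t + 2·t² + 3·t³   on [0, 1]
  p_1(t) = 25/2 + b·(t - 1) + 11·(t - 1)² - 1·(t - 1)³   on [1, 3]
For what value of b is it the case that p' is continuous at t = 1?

p_0'(t) = 7 + 4·t + 9·t², so p_0'(1) = 20. On the right, p_1'(1) = b, so b = 20.

20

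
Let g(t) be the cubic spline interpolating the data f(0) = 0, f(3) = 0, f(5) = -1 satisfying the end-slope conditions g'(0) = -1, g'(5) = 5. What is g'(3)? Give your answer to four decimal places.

-1.7500

Let σ_i = g''(x_i). Step sizes h_i = 3, 2; slopes of the chords Δ_i = (y_(i+1) - y_i)/h_i = 0, -1/2.
  3·σ_0 + 10·σ_1 + 2·σ_2 = 6(Δ_1 - Δ_0) = -3
Clamped end conditions give two more equations: 2h_0·σ_0 + h_0·σ_1 = 6(Δ_0 - g'(0)) = 6 and h_1·σ_1 + 2h_1·σ_2 = 6(g'(5) - Δ_1) = 33.
Solving: σ_0 = 5/2, σ_1 = -3, σ_2 = 39/4.
On [3, 5], g'(t) = b_1 + 2c_1·(t - 3) + 3d_1·(t - 3)² with b_1 = Δ_1 - h_1(2σ_1 + σ_2)/6 = -7/4, c_1 = σ_1/2 = -3/2, d_1 = (σ_2 - σ_1)/(6h_1) = 17/16. So g'(3) = -7/4.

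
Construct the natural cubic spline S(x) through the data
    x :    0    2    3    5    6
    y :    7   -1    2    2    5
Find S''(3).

-6

With m_i denoting the second derivative at x_i, h_i = 2, 1, 2, 1, and Δ_i = (y_(i+1) − y_i)/h_i = -4, 3, 0, 3:
  2·m_0 + 6·m_1 + 1·m_2 = 6(Δ_1 - Δ_0) = 42
  1·m_1 + 6·m_2 + 2·m_3 = 6(Δ_2 - Δ_1) = -18
  2·m_2 + 6·m_3 + 1·m_4 = 6(Δ_3 - Δ_2) = 18
Natural end conditions: m_0 = m_4 = 0.
Solving the tridiagonal system: m_0 = 0, m_1 = 8, m_2 = -6, m_3 = 5, m_4 = 0.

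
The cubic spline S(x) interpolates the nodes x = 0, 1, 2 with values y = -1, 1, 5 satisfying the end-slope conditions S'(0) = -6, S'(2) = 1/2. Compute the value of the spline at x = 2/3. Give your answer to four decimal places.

With M_i denoting the second derivative at x_i, h_i = 1, 1, and Δ_i = (y_(i+1) − y_i)/h_i = 2, 4:
  1·M_0 + 4·M_1 + 1·M_2 = 6(Δ_1 - Δ_0) = 12
Clamped end conditions give two more equations: 2h_0·M_0 + h_0·M_1 = 6(Δ_0 - S'(0)) = 48 and h_1·M_1 + 2h_1·M_2 = 6(S'(2) - Δ_1) = -21.
Solving the tridiagonal system: M_0 = 97/4, M_1 = -1/2, M_2 = -41/4.
On [0, 1], S(x) = -1 - 6·x + 97/8·x² - 33/8·x³.
With x = 2/3: S(2/3) = -5/6.

-0.8333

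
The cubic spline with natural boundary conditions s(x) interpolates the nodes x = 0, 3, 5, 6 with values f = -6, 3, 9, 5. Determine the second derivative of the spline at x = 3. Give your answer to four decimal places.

1.5000

With σ_i denoting the second derivative at x_i, h_i = 3, 2, 1, and Δ_i = (y_(i+1) − y_i)/h_i = 3, 3, -4:
  3·σ_0 + 10·σ_1 + 2·σ_2 = 6(Δ_1 - Δ_0) = 0
  2·σ_1 + 6·σ_2 + 1·σ_3 = 6(Δ_2 - Δ_1) = -42
Natural end conditions: σ_0 = σ_3 = 0.
Hence σ_0 = 0, σ_1 = 3/2, σ_2 = -15/2, σ_3 = 0.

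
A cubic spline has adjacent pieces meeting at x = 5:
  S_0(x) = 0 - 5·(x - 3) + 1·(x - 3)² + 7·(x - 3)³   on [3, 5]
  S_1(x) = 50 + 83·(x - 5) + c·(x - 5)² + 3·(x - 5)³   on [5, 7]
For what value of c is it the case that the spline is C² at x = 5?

43

S_0''(x) = 2 + 42·(x - 3), so S_0''(5) = 86. On the right, S_1''(5) = 2c, so c = 43.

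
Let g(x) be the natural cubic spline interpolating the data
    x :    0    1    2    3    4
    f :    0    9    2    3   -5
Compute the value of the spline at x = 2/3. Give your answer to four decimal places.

7.8585

With m_i denoting the second derivative at x_i, h_i = 1, 1, 1, 1, and Δ_i = (y_(i+1) − y_i)/h_i = 9, -7, 1, -8:
  1·m_0 + 4·m_1 + 1·m_2 = 6(Δ_1 - Δ_0) = -96
  1·m_1 + 4·m_2 + 1·m_3 = 6(Δ_2 - Δ_1) = 48
  1·m_2 + 4·m_3 + 1·m_4 = 6(Δ_3 - Δ_2) = -54
Natural end conditions: m_0 = m_4 = 0.
Forward elimination and back-substitution give m_0 = 0, m_1 = -843/28, m_2 = 171/7, m_3 = -549/28, m_4 = 0.
On [0, 1], g(x) = 0 + 785/56·x + 0·x² - 281/56·x³.
With x = 2/3: g(2/3) = 5941/756.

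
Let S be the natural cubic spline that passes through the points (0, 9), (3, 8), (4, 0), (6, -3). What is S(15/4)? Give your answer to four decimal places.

Put M_i = S'' at the i-th knot. Here h = (3, 1, 2) and Δ = (-1/3, -8, -3/2), so the interior equations h_(i-1)·M_(i-1) + 2(h_(i-1)+h_i)·M_i + h_i·M_(i+1) = 6(Δ_i − Δ_(i-1)) read
  3·M_0 + 8·M_1 + 1·M_2 = 6(Δ_1 - Δ_0) = -46
  1·M_1 + 6·M_2 + 2·M_3 = 6(Δ_2 - Δ_1) = 39
Natural end conditions: M_0 = M_3 = 0.
Forward elimination and back-substitution give M_0 = 0, M_1 = -315/47, M_2 = 358/47, M_3 = 0.
On [3, 4], S(x) = 8 - 992/141·(x - 3) - 315/94·(x - 3)² + 673/282·(x - 3)³.
With (x - 3) = 3/4: S(15/4) = 11101/6016.

1.8452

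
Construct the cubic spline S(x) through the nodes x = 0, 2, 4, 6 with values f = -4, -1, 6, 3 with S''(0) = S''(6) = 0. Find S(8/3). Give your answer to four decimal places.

1.5605

Put M_i = S'' at the i-th knot. Here h = (2, 2, 2) and Δ = (3/2, 7/2, -3/2), so the interior equations h_(i-1)·M_(i-1) + 2(h_(i-1)+h_i)·M_i + h_i·M_(i+1) = 6(Δ_i − Δ_(i-1)) read
  2·M_0 + 8·M_1 + 2·M_2 = 6(Δ_1 - Δ_0) = 12
  2·M_1 + 8·M_2 + 2·M_3 = 6(Δ_2 - Δ_1) = -30
Natural end conditions: M_0 = M_3 = 0.
Solving: M_0 = 0, M_1 = 13/5, M_2 = -22/5, M_3 = 0.
On [2, 4], S(x) = -1 + 97/30·(x - 2) + 13/10·(x - 2)² - 7/12·(x - 2)³.
With (x - 2) = 2/3: S(8/3) = 632/405.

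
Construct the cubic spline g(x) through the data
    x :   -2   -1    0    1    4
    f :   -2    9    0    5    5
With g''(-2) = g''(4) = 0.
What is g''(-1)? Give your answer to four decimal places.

Let M_i = g''(x_i). Step sizes h_i = 1, 1, 1, 3; slopes of the chords Δ_i = (y_(i+1) - y_i)/h_i = 11, -9, 5, 0.
  1·M_0 + 4·M_1 + 1·M_2 = 6(Δ_1 - Δ_0) = -120
  1·M_1 + 4·M_2 + 1·M_3 = 6(Δ_2 - Δ_1) = 84
  1·M_2 + 8·M_3 + 3·M_4 = 6(Δ_3 - Δ_2) = -30
Natural end conditions: M_0 = M_4 = 0.
Forward elimination and back-substitution give M_0 = 0, M_1 = -2211/58, M_2 = 942/29, M_3 = -453/58, M_4 = 0.

-38.1207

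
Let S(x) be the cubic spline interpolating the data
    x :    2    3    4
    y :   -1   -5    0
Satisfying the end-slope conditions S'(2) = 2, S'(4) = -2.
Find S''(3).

31

With M_i denoting the second derivative at x_i, h_i = 1, 1, and Δ_i = (y_(i+1) − y_i)/h_i = -4, 5:
  1·M_0 + 4·M_1 + 1·M_2 = 6(Δ_1 - Δ_0) = 54
Clamped end conditions give two more equations: 2h_0·M_0 + h_0·M_1 = 6(Δ_0 - S'(2)) = -36 and h_1·M_1 + 2h_1·M_2 = 6(S'(4) - Δ_1) = -42.
Solving: M_0 = -67/2, M_1 = 31, M_2 = -73/2.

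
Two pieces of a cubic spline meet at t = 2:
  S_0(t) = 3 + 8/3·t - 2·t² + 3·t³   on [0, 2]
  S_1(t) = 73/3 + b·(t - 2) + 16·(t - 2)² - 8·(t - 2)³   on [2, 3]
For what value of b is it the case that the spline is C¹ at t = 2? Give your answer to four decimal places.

S_0'(t) = 8/3 - 4·t + 9·t², so S_0'(2) = 92/3. On the right, S_1'(2) = b, so b = 92/3.

30.6667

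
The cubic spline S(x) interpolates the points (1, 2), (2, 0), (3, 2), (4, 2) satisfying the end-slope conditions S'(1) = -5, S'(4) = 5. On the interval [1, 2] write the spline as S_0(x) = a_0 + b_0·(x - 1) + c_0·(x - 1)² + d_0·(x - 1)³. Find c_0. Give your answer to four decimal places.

Write m_i for S''(x_i). With h_i = 1, 1, 1 and divided differences Δ_i = -2, 2, 0, the continuity of S' gives the tridiagonal system
  1·m_0 + 4·m_1 + 1·m_2 = 6(Δ_1 - Δ_0) = 24
  1·m_1 + 4·m_2 + 1·m_3 = 6(Δ_2 - Δ_1) = -12
Clamped end conditions give two more equations: 2h_0·m_0 + h_0·m_1 = 6(Δ_0 - S'(1)) = 18 and h_2·m_2 + 2h_2·m_3 = 6(S'(4) - Δ_2) = 30.
Solving the tridiagonal system: m_0 = 82/15, m_1 = 106/15, m_2 = -146/15, m_3 = 298/15.
On [1, 2], with S_0(x) = a_0 + b_0·(x - 1) + c_0·(x - 1)² + d_0·(x - 1)³: c_0 = m_0/2 = 41/15, d_0 = (m_1 - m_0)/(6h_0) = 4/15, b_0 = Δ_0 - h_0(2m_0 + m_1)/6 = -5.

2.7333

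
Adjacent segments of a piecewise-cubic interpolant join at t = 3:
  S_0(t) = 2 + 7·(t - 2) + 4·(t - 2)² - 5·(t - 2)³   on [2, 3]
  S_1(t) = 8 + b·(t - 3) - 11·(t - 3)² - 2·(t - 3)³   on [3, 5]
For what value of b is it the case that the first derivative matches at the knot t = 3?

S_0'(t) = 7 + 8·(t - 2) - 15·(t - 2)², so S_0'(3) = 0. On the right, S_1'(3) = b, so b = 0.

0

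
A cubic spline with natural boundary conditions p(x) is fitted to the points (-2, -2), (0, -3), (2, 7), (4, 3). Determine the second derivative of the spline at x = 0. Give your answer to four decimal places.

Write σ_i for p''(x_i). With h_i = 2, 2, 2 and divided differences Δ_i = -1/2, 5, -2, the continuity of p' gives the tridiagonal system
  2·σ_0 + 8·σ_1 + 2·σ_2 = 6(Δ_1 - Δ_0) = 33
  2·σ_1 + 8·σ_2 + 2·σ_3 = 6(Δ_2 - Δ_1) = -42
Natural end conditions: σ_0 = σ_3 = 0.
Solving: σ_0 = 0, σ_1 = 29/5, σ_2 = -67/10, σ_3 = 0.

5.8000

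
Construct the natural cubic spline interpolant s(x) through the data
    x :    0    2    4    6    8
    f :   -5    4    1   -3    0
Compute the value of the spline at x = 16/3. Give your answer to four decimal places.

Let M_i = s''(x_i). Step sizes h_i = 2, 2, 2, 2; slopes of the chords Δ_i = (y_(i+1) - y_i)/h_i = 9/2, -3/2, -2, 3/2.
  2·M_0 + 8·M_1 + 2·M_2 = 6(Δ_1 - Δ_0) = -36
  2·M_1 + 8·M_2 + 2·M_3 = 6(Δ_2 - Δ_1) = -3
  2·M_2 + 8·M_3 + 2·M_4 = 6(Δ_3 - Δ_2) = 21
Natural end conditions: M_0 = M_4 = 0.
Hence M_0 = 0, M_1 = -507/112, M_2 = 3/28, M_3 = 291/112, M_4 = 0.
On [4, 6], s(x) = 1 - 47/16·(x - 4) + 3/56·(x - 4)² + 93/448·(x - 4)³.
With (x - 4) = 4/3: s(16/3) = -587/252.

-2.3294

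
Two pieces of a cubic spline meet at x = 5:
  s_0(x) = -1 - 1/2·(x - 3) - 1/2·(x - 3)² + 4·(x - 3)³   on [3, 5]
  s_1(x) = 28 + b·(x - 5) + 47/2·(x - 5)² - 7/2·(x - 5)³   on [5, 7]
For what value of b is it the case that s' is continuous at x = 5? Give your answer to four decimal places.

s_0'(x) = -1/2 - 1·(x - 3) + 12·(x - 3)², so s_0'(5) = 91/2. On the right, s_1'(5) = b, so b = 91/2.

45.5000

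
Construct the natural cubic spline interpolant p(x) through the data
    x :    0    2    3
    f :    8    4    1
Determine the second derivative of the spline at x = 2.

Put M_i = p'' at the i-th knot. Here h = (2, 1) and Δ = (-2, -3), so the interior equations h_(i-1)·M_(i-1) + 2(h_(i-1)+h_i)·M_i + h_i·M_(i+1) = 6(Δ_i − Δ_(i-1)) read
  2·M_0 + 6·M_1 + 1·M_2 = 6(Δ_1 - Δ_0) = -6
Natural end conditions: M_0 = M_2 = 0.
Hence M_0 = 0, M_1 = -1, M_2 = 0.

-1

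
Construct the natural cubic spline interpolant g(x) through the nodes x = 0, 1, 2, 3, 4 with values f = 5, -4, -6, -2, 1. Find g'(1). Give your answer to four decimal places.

-6.1429

Put M_i = g'' at the i-th knot. Here h = (1, 1, 1, 1) and Δ = (-9, -2, 4, 3), so the interior equations h_(i-1)·M_(i-1) + 2(h_(i-1)+h_i)·M_i + h_i·M_(i+1) = 6(Δ_i − Δ_(i-1)) read
  1·M_0 + 4·M_1 + 1·M_2 = 6(Δ_1 - Δ_0) = 42
  1·M_1 + 4·M_2 + 1·M_3 = 6(Δ_2 - Δ_1) = 36
  1·M_2 + 4·M_3 + 1·M_4 = 6(Δ_3 - Δ_2) = -6
Natural end conditions: M_0 = M_4 = 0.
Forward elimination and back-substitution give M_0 = 0, M_1 = 60/7, M_2 = 54/7, M_3 = -24/7, M_4 = 0.
On [1, 2], g'(x) = b_1 + 2c_1·(x - 1) + 3d_1·(x - 1)² with b_1 = Δ_1 - h_1(2M_1 + M_2)/6 = -43/7, c_1 = M_1/2 = 30/7, d_1 = (M_2 - M_1)/(6h_1) = -1/7. So g'(1) = -43/7.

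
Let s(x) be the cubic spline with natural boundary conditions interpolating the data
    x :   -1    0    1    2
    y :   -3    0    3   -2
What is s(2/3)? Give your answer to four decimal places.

2.6321

Let M_i = s''(x_i). Step sizes h_i = 1, 1, 1; slopes of the chords Δ_i = (y_(i+1) - y_i)/h_i = 3, 3, -5.
  1·M_0 + 4·M_1 + 1·M_2 = 6(Δ_1 - Δ_0) = 0
  1·M_1 + 4·M_2 + 1·M_3 = 6(Δ_2 - Δ_1) = -48
Natural end conditions: M_0 = M_3 = 0.
Hence M_0 = 0, M_1 = 16/5, M_2 = -64/5, M_3 = 0.
On [0, 1], s(x) = 0 + 61/15·x + 8/5·x² - 8/3·x³.
With x = 2/3: s(2/3) = 1066/405.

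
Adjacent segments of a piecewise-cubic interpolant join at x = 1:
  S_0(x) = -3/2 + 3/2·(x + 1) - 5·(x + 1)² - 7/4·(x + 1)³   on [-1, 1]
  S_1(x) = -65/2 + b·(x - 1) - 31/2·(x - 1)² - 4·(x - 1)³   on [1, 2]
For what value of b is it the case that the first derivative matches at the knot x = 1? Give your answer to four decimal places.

-39.5000

S_0'(x) = 3/2 - 10·(x + 1) - 21/4·(x + 1)², so S_0'(1) = -79/2. On the right, S_1'(1) = b, so b = -79/2.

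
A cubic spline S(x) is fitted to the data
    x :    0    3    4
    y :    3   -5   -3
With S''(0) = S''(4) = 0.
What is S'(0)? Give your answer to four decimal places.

-4.4167

Put m_i = S'' at the i-th knot. Here h = (3, 1) and Δ = (-8/3, 2), so the interior equations h_(i-1)·m_(i-1) + 2(h_(i-1)+h_i)·m_i + h_i·m_(i+1) = 6(Δ_i − Δ_(i-1)) read
  3·m_0 + 8·m_1 + 1·m_2 = 6(Δ_1 - Δ_0) = 28
Natural end conditions: m_0 = m_2 = 0.
Solving: m_0 = 0, m_1 = 7/2, m_2 = 0.
On [0, 3], S'(x) = b_0 + 2c_0·x + 3d_0·x² with b_0 = Δ_0 - h_0(2m_0 + m_1)/6 = -53/12, c_0 = m_0/2 = 0, d_0 = (m_1 - m_0)/(6h_0) = 7/36. So S'(0) = -53/12.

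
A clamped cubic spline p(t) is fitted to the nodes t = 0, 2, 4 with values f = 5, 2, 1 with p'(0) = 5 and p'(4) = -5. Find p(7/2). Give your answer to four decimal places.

Let m_i = p''(x_i). Step sizes h_i = 2, 2; slopes of the chords Δ_i = (y_(i+1) - y_i)/h_i = -3/2, -1/2.
  2·m_0 + 8·m_1 + 2·m_2 = 6(Δ_1 - Δ_0) = 6
Clamped end conditions give two more equations: 2h_0·m_0 + h_0·m_1 = 6(Δ_0 - p'(0)) = -39 and h_1·m_1 + 2h_1·m_2 = 6(p'(4) - Δ_1) = -27.
Hence m_0 = -13, m_1 = 13/2, m_2 = -10.
On [2, 4], p(t) = 2 - 3/2·(t - 2) + 13/4·(t - 2)² - 11/8·(t - 2)³.
With (t - 2) = 3/2: p(7/2) = 155/64.

2.4219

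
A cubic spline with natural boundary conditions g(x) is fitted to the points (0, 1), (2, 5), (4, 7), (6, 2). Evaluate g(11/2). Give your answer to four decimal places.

3.6563

With m_i denoting the second derivative at x_i, h_i = 2, 2, 2, and Δ_i = (y_(i+1) − y_i)/h_i = 2, 1, -5/2:
  2·m_0 + 8·m_1 + 2·m_2 = 6(Δ_1 - Δ_0) = -6
  2·m_1 + 8·m_2 + 2·m_3 = 6(Δ_2 - Δ_1) = -21
Natural end conditions: m_0 = m_3 = 0.
Solving the tridiagonal system: m_0 = 0, m_1 = -1/10, m_2 = -13/5, m_3 = 0.
On [4, 6], g(x) = 7 - 23/30·(x - 4) - 13/10·(x - 4)² + 13/60·(x - 4)³.
With (x - 4) = 3/2: g(11/2) = 117/32.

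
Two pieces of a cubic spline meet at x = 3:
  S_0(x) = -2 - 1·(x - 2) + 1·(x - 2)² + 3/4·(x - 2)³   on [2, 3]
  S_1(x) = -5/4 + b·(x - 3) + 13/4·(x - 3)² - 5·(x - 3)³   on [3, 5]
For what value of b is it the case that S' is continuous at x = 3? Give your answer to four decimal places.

S_0'(x) = -1 + 2·(x - 2) + 9/4·(x - 2)², so S_0'(3) = 13/4. On the right, S_1'(3) = b, so b = 13/4.

3.2500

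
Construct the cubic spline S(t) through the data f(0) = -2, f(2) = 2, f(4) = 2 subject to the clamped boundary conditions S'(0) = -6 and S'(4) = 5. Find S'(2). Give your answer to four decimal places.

1.7500

Put M_i = S'' at the i-th knot. Here h = (2, 2) and Δ = (2, 0), so the interior equations h_(i-1)·M_(i-1) + 2(h_(i-1)+h_i)·M_i + h_i·M_(i+1) = 6(Δ_i − Δ_(i-1)) read
  2·M_0 + 8·M_1 + 2·M_2 = 6(Δ_1 - Δ_0) = -12
Clamped end conditions give two more equations: 2h_0·M_0 + h_0·M_1 = 6(Δ_0 - S'(0)) = 48 and h_1·M_1 + 2h_1·M_2 = 6(S'(4) - Δ_1) = 30.
Solving the tridiagonal system: M_0 = 65/4, M_1 = -17/2, M_2 = 47/4.
On [2, 4], S'(t) = b_1 + 2c_1·(t - 2) + 3d_1·(t - 2)² with b_1 = Δ_1 - h_1(2M_1 + M_2)/6 = 7/4, c_1 = M_1/2 = -17/4, d_1 = (M_2 - M_1)/(6h_1) = 27/16. So S'(2) = 7/4.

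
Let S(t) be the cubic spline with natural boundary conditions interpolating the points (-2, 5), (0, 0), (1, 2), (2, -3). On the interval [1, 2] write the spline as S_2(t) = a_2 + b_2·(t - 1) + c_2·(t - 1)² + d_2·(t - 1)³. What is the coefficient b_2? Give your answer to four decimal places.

Put M_i = S'' at the i-th knot. Here h = (2, 1, 1) and Δ = (-5/2, 2, -5), so the interior equations h_(i-1)·M_(i-1) + 2(h_(i-1)+h_i)·M_i + h_i·M_(i+1) = 6(Δ_i − Δ_(i-1)) read
  2·M_0 + 6·M_1 + 1·M_2 = 6(Δ_1 - Δ_0) = 27
  1·M_1 + 4·M_2 + 1·M_3 = 6(Δ_2 - Δ_1) = -42
Natural end conditions: M_0 = M_3 = 0.
Solving: M_0 = 0, M_1 = 150/23, M_2 = -279/23, M_3 = 0.
On [1, 2], with S_2(t) = a_2 + b_2·(t - 1) + c_2·(t - 1)² + d_2·(t - 1)³: c_2 = M_2/2 = -279/46, d_2 = (M_3 - M_2)/(6h_2) = 93/46, b_2 = Δ_2 - h_2(2M_2 + M_3)/6 = -22/23.

-0.9565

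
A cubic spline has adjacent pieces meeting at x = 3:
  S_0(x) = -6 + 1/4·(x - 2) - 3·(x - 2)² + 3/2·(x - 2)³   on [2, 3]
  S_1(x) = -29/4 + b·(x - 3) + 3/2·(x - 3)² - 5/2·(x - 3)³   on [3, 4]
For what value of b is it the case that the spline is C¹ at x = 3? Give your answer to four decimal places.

S_0'(x) = 1/4 - 6·(x - 2) + 9/2·(x - 2)², so S_0'(3) = -5/4. On the right, S_1'(3) = b, so b = -5/4.

-1.2500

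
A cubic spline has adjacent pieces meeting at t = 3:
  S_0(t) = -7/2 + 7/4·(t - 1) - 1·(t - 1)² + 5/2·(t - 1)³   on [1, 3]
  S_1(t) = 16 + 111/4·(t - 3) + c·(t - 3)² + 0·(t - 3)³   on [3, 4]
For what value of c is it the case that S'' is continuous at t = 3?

S_0''(t) = -2 + 15·(t - 1), so S_0''(3) = 28. On the right, S_1''(3) = 2c, so c = 14.

14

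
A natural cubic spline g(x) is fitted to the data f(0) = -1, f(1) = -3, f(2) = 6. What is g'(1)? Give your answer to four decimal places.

With m_i denoting the second derivative at x_i, h_i = 1, 1, and Δ_i = (y_(i+1) − y_i)/h_i = -2, 9:
  1·m_0 + 4·m_1 + 1·m_2 = 6(Δ_1 - Δ_0) = 66
Natural end conditions: m_0 = m_2 = 0.
Hence m_0 = 0, m_1 = 33/2, m_2 = 0.
On [1, 2], g'(x) = b_1 + 2c_1·(x - 1) + 3d_1·(x - 1)² with b_1 = Δ_1 - h_1(2m_1 + m_2)/6 = 7/2, c_1 = m_1/2 = 33/4, d_1 = (m_2 - m_1)/(6h_1) = -11/4. So g'(1) = 7/2.

3.5000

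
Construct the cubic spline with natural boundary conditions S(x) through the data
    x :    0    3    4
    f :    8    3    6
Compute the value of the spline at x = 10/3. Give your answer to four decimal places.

Write m_i for S''(x_i). With h_i = 3, 1 and divided differences Δ_i = -5/3, 3, the continuity of S' gives the tridiagonal system
  3·m_0 + 8·m_1 + 1·m_2 = 6(Δ_1 - Δ_0) = 28
Natural end conditions: m_0 = m_2 = 0.
Forward elimination and back-substitution give m_0 = 0, m_1 = 7/2, m_2 = 0.
On [3, 4], S(x) = 3 + 11/6·(x - 3) + 7/4·(x - 3)² - 7/12·(x - 3)³.
With (x - 3) = 1/3: S(10/3) = 613/162.

3.7840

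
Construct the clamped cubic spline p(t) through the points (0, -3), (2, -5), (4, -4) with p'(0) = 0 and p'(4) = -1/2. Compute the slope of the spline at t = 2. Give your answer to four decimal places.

With M_i denoting the second derivative at x_i, h_i = 2, 2, and Δ_i = (y_(i+1) − y_i)/h_i = -1, 1/2:
  2·M_0 + 8·M_1 + 2·M_2 = 6(Δ_1 - Δ_0) = 9
Clamped end conditions give two more equations: 2h_0·M_0 + h_0·M_1 = 6(Δ_0 - p'(0)) = -6 and h_1·M_1 + 2h_1·M_2 = 6(p'(4) - Δ_1) = -6.
Solving the tridiagonal system: M_0 = -11/4, M_1 = 5/2, M_2 = -11/4.
On [2, 4], p'(t) = b_1 + 2c_1·(t - 2) + 3d_1·(t - 2)² with b_1 = Δ_1 - h_1(2M_1 + M_2)/6 = -1/4, c_1 = M_1/2 = 5/4, d_1 = (M_2 - M_1)/(6h_1) = -7/16. So p'(2) = -1/4.

-0.2500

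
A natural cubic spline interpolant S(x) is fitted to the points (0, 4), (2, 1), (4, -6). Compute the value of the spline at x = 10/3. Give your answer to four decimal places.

Put σ_i = S'' at the i-th knot. Here h = (2, 2) and Δ = (-3/2, -7/2), so the interior equations h_(i-1)·σ_(i-1) + 2(h_(i-1)+h_i)·σ_i + h_i·σ_(i+1) = 6(Δ_i − Δ_(i-1)) read
  2·σ_0 + 8·σ_1 + 2·σ_2 = 6(Δ_1 - Δ_0) = -12
Natural end conditions: σ_0 = σ_2 = 0.
Solving: σ_0 = 0, σ_1 = -3/2, σ_2 = 0.
On [2, 4], S(x) = 1 - 5/2·(x - 2) - 3/4·(x - 2)² + 1/8·(x - 2)³.
With (x - 2) = 4/3: S(10/3) = -91/27.

-3.3704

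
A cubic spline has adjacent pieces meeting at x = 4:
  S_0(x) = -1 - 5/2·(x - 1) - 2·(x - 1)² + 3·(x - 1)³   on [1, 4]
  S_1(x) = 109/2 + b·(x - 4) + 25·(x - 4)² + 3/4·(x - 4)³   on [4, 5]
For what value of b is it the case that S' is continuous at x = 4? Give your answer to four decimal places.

66.5000

S_0'(x) = -5/2 - 4·(x - 1) + 9·(x - 1)², so S_0'(4) = 133/2. On the right, S_1'(4) = b, so b = 133/2.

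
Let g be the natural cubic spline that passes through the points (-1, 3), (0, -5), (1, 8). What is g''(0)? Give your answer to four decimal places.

Put M_i = g'' at the i-th knot. Here h = (1, 1) and Δ = (-8, 13), so the interior equations h_(i-1)·M_(i-1) + 2(h_(i-1)+h_i)·M_i + h_i·M_(i+1) = 6(Δ_i − Δ_(i-1)) read
  1·M_0 + 4·M_1 + 1·M_2 = 6(Δ_1 - Δ_0) = 126
Natural end conditions: M_0 = M_2 = 0.
Hence M_0 = 0, M_1 = 63/2, M_2 = 0.

31.5000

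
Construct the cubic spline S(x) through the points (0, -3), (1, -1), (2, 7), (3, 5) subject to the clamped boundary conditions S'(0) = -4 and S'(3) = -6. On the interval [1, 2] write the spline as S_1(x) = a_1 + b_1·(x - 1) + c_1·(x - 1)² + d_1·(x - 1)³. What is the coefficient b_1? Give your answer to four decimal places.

Put M_i = S'' at the i-th knot. Here h = (1, 1, 1) and Δ = (2, 8, -2), so the interior equations h_(i-1)·M_(i-1) + 2(h_(i-1)+h_i)·M_i + h_i·M_(i+1) = 6(Δ_i − Δ_(i-1)) read
  1·M_0 + 4·M_1 + 1·M_2 = 6(Δ_1 - Δ_0) = 36
  1·M_1 + 4·M_2 + 1·M_3 = 6(Δ_2 - Δ_1) = -60
Clamped end conditions give two more equations: 2h_0·M_0 + h_0·M_1 = 6(Δ_0 - S'(0)) = 36 and h_2·M_2 + 2h_2·M_3 = 6(S'(3) - Δ_2) = -24.
Hence M_0 = 196/15, M_1 = 148/15, M_2 = -248/15, M_3 = -56/15.
On [1, 2], with S_1(x) = a_1 + b_1·(x - 1) + c_1·(x - 1)² + d_1·(x - 1)³: c_1 = M_1/2 = 74/15, d_1 = (M_2 - M_1)/(6h_1) = -22/5, b_1 = Δ_1 - h_1(2M_1 + M_2)/6 = 112/15.

7.4667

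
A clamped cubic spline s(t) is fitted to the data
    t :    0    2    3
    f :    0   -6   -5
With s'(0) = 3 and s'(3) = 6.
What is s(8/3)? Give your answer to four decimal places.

-6.3704

With σ_i denoting the second derivative at x_i, h_i = 2, 1, and Δ_i = (y_(i+1) − y_i)/h_i = -3, 1:
  2·σ_0 + 6·σ_1 + 1·σ_2 = 6(Δ_1 - Δ_0) = 24
Clamped end conditions give two more equations: 2h_0·σ_0 + h_0·σ_1 = 6(Δ_0 - s'(0)) = -36 and h_1·σ_1 + 2h_1·σ_2 = 6(s'(3) - Δ_1) = 30.
Forward elimination and back-substitution give σ_0 = -12, σ_1 = 6, σ_2 = 12.
On [2, 3], s(t) = -6 - 3·(t - 2) + 3·(t - 2)² + 1·(t - 2)³.
With (t - 2) = 2/3: s(8/3) = -172/27.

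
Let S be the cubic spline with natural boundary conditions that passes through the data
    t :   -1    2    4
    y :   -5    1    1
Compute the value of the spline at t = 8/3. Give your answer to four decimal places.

1.2963

With M_i denoting the second derivative at x_i, h_i = 3, 2, and Δ_i = (y_(i+1) − y_i)/h_i = 2, 0:
  3·M_0 + 10·M_1 + 2·M_2 = 6(Δ_1 - Δ_0) = -12
Natural end conditions: M_0 = M_2 = 0.
Hence M_0 = 0, M_1 = -6/5, M_2 = 0.
On [2, 4], S(t) = 1 + 4/5·(t - 2) - 3/5·(t - 2)² + 1/10·(t - 2)³.
With (t - 2) = 2/3: S(8/3) = 35/27.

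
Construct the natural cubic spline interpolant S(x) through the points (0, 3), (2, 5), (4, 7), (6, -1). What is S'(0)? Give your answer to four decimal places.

Write σ_i for S''(x_i). With h_i = 2, 2, 2 and divided differences Δ_i = 1, 1, -4, the continuity of S' gives the tridiagonal system
  2·σ_0 + 8·σ_1 + 2·σ_2 = 6(Δ_1 - Δ_0) = 0
  2·σ_1 + 8·σ_2 + 2·σ_3 = 6(Δ_2 - Δ_1) = -30
Natural end conditions: σ_0 = σ_3 = 0.
Solving the tridiagonal system: σ_0 = 0, σ_1 = 1, σ_2 = -4, σ_3 = 0.
On [0, 2], S'(x) = b_0 + 2c_0·x + 3d_0·x² with b_0 = Δ_0 - h_0(2σ_0 + σ_1)/6 = 2/3, c_0 = σ_0/2 = 0, d_0 = (σ_1 - σ_0)/(6h_0) = 1/12. So S'(0) = 2/3.

0.6667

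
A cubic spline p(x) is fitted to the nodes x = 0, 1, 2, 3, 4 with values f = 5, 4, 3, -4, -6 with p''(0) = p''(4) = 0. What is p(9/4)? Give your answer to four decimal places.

1.5153

Let M_i = p''(x_i). Step sizes h_i = 1, 1, 1, 1; slopes of the chords Δ_i = (y_(i+1) - y_i)/h_i = -1, -1, -7, -2.
  1·M_0 + 4·M_1 + 1·M_2 = 6(Δ_1 - Δ_0) = 0
  1·M_1 + 4·M_2 + 1·M_3 = 6(Δ_2 - Δ_1) = -36
  1·M_2 + 4·M_3 + 1·M_4 = 6(Δ_3 - Δ_2) = 30
Natural end conditions: M_0 = M_4 = 0.
Solving: M_0 = 0, M_1 = 87/28, M_2 = -87/7, M_3 = 297/28, M_4 = 0.
On [2, 3], p(x) = 3 - 37/8·(x - 2) - 87/14·(x - 2)² + 215/56·(x - 2)³.
With (x - 2) = 1/4: p(9/4) = 5431/3584.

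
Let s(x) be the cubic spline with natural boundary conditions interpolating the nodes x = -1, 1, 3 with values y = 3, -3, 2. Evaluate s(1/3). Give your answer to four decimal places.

-2.0185

Put M_i = s'' at the i-th knot. Here h = (2, 2) and Δ = (-3, 5/2), so the interior equations h_(i-1)·M_(i-1) + 2(h_(i-1)+h_i)·M_i + h_i·M_(i+1) = 6(Δ_i − Δ_(i-1)) read
  2·M_0 + 8·M_1 + 2·M_2 = 6(Δ_1 - Δ_0) = 33
Natural end conditions: M_0 = M_2 = 0.
Solving: M_0 = 0, M_1 = 33/8, M_2 = 0.
On [-1, 1], s(x) = 3 - 35/8·(x + 1) + 0·(x + 1)² + 11/32·(x + 1)³.
With (x + 1) = 4/3: s(1/3) = -109/54.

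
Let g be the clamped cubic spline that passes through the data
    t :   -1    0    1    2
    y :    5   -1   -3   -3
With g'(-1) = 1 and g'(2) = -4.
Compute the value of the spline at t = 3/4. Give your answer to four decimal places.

-3.1531

With σ_i denoting the second derivative at x_i, h_i = 1, 1, 1, and Δ_i = (y_(i+1) − y_i)/h_i = -6, -2, 0:
  1·σ_0 + 4·σ_1 + 1·σ_2 = 6(Δ_1 - Δ_0) = 24
  1·σ_1 + 4·σ_2 + 1·σ_3 = 6(Δ_2 - Δ_1) = 12
Clamped end conditions give two more equations: 2h_0·σ_0 + h_0·σ_1 = 6(Δ_0 - g'(-1)) = -42 and h_2·σ_2 + 2h_2·σ_3 = 6(g'(2) - Δ_2) = -24.
Forward elimination and back-substitution give σ_0 = -404/15, σ_1 = 178/15, σ_2 = 52/15, σ_3 = -206/15.
On [0, 1], g(t) = -1 - 98/15·t + 89/15·t² - 7/5·t³.
With t = 3/4: g(3/4) = -1009/320.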